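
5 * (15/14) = 75/14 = 5.36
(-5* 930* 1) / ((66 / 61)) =-47275 / 11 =-4297.73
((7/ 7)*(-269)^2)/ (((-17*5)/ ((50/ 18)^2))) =-9045125/ 1377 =-6568.72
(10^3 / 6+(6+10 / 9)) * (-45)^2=351900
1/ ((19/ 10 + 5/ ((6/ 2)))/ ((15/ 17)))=450/ 1819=0.25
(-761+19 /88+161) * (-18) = 475029 /44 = 10796.11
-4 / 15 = -0.27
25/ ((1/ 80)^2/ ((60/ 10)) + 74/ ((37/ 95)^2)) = 35520000/ 693120037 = 0.05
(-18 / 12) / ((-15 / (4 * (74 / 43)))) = 148 / 215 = 0.69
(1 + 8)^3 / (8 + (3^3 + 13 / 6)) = 4374 / 223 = 19.61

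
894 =894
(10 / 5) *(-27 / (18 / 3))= -9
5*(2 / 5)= 2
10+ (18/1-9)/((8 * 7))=569/56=10.16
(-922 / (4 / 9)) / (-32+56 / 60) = 62235 / 932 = 66.78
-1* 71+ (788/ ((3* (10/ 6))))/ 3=-277/ 15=-18.47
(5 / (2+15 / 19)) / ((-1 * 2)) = -95 / 106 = -0.90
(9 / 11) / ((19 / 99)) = 81 / 19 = 4.26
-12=-12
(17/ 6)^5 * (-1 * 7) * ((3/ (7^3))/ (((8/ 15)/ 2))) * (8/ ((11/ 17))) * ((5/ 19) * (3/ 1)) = -603439225/ 1474704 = -409.19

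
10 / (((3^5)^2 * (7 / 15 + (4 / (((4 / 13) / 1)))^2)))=25 / 25017093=0.00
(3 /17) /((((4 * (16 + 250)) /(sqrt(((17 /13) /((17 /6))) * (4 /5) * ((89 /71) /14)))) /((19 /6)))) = sqrt(8625435) /30754360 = 0.00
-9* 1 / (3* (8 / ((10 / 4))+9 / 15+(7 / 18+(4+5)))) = -270 / 1187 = -0.23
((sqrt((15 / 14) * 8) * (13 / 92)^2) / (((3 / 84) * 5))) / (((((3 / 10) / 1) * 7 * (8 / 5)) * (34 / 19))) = 16055 * sqrt(105) / 3021648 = 0.05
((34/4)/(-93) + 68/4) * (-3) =-3145/62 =-50.73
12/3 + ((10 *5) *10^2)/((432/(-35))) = -21659/54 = -401.09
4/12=1/3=0.33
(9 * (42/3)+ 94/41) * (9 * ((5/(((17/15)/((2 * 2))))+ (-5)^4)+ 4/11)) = 5692303620/7667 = 742442.11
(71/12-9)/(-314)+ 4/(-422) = 271/795048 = 0.00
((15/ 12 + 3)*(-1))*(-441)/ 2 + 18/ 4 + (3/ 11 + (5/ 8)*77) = 43561/ 44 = 990.02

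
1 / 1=1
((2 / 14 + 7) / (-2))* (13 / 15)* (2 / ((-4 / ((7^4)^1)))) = 22295 / 6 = 3715.83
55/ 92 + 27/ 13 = 3199/ 1196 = 2.67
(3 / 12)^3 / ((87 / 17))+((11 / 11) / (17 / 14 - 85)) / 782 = 0.00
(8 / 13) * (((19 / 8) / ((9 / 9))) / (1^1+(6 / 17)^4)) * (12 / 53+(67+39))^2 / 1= 50299778913100 / 3097262389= 16240.08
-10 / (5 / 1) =-2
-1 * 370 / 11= -370 / 11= -33.64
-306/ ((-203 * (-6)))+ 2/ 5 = 151/ 1015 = 0.15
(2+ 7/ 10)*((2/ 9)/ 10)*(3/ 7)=9/ 350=0.03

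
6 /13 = 0.46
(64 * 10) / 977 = 640 / 977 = 0.66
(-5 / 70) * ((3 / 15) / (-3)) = 1 / 210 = 0.00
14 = 14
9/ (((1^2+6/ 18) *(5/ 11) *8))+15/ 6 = 697/ 160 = 4.36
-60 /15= -4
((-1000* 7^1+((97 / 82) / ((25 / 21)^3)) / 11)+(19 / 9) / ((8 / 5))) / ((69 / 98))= -173995237165687 / 17504437500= -9940.06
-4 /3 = -1.33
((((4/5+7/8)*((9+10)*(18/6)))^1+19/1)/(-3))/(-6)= 6.36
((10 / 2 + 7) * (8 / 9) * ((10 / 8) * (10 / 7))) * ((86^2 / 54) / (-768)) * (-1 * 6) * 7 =46225 / 324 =142.67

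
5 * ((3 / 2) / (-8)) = -0.94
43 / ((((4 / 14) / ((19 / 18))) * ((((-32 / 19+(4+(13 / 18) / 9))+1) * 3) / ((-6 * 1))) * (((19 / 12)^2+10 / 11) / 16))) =-438.20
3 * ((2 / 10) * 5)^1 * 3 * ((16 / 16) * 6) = 54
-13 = -13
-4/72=-1/18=-0.06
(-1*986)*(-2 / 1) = 1972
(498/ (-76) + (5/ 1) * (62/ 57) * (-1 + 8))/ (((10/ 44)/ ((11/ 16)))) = 95.34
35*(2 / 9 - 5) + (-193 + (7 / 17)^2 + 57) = -788240 / 2601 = -303.05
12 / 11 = 1.09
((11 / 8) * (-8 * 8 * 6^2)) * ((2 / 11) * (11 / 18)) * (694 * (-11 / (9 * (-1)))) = -2687168 / 9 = -298574.22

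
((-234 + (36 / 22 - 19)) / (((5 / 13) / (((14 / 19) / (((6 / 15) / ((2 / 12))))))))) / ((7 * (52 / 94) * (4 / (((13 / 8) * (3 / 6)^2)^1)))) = -1689415 / 321024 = -5.26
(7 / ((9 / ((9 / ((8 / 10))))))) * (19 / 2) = 665 / 8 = 83.12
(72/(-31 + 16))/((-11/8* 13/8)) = 1536/715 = 2.15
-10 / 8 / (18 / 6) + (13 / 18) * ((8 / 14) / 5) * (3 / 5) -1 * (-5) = 3243 / 700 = 4.63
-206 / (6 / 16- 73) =2.84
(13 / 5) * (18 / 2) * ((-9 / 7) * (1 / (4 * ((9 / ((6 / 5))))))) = -351 / 350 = -1.00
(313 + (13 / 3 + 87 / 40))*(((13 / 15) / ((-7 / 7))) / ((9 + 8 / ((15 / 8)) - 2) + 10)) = -498433 / 38280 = -13.02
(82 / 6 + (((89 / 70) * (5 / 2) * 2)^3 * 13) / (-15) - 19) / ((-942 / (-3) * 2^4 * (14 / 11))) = -34408429 / 965009920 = -0.04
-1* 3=-3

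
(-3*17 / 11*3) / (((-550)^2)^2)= -153 / 1006568750000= -0.00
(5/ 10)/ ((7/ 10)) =5/ 7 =0.71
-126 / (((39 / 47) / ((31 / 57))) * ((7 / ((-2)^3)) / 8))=186496 / 247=755.04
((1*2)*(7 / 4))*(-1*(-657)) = 4599 / 2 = 2299.50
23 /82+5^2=2073 /82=25.28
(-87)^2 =7569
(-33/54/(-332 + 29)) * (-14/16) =-0.00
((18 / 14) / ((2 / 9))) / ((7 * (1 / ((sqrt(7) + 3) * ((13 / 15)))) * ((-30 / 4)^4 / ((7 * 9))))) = 312 * sqrt(7) / 21875 + 936 / 21875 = 0.08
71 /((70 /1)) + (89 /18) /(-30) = 3211 /3780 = 0.85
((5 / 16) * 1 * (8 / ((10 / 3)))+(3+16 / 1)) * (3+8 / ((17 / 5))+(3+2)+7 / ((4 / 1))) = 65017 / 272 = 239.03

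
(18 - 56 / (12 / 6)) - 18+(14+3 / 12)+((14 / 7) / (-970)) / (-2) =-26673 / 1940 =-13.75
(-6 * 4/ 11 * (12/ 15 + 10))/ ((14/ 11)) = -648/ 35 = -18.51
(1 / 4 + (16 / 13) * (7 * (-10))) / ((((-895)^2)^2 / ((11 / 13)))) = -49137 / 433749350222500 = -0.00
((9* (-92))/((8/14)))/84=-69/4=-17.25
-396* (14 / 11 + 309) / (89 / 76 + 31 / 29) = -270801072 / 4937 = -54851.34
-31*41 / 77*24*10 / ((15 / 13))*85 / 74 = -11235640 / 2849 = -3943.71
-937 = -937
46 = 46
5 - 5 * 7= -30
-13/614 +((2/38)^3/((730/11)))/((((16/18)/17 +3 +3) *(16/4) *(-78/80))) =-19589496428/925222917931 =-0.02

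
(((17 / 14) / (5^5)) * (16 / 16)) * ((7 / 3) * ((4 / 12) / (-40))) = -17 / 2250000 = -0.00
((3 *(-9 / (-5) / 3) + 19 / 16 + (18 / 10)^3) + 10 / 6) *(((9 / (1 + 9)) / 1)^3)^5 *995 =859285473080602398489 / 400000000000000000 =2148.21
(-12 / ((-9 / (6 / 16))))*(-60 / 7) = -30 / 7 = -4.29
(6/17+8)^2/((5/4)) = 80656/1445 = 55.82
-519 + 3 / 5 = -2592 / 5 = -518.40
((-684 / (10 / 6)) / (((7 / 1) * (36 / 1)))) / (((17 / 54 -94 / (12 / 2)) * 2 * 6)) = 513 / 58030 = 0.01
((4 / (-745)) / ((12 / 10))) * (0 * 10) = 0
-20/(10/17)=-34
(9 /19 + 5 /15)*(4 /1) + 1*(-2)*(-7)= 17.23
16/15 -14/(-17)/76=1.08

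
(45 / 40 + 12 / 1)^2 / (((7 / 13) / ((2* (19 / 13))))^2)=81225 / 16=5076.56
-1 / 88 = -0.01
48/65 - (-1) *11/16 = 1483/1040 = 1.43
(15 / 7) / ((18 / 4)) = 10 / 21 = 0.48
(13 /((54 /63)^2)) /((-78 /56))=-343 /27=-12.70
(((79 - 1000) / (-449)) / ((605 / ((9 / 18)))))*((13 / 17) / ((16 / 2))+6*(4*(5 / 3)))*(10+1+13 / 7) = 6457131 / 7388744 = 0.87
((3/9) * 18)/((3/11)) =22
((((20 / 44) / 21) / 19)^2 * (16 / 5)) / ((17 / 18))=160 / 36386273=0.00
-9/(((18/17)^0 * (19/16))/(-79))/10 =5688/95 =59.87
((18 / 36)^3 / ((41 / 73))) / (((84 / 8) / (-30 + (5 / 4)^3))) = -131035 / 220416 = -0.59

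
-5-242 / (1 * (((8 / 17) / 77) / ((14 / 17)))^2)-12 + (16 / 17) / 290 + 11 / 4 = -86652527011 / 19720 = -4394144.37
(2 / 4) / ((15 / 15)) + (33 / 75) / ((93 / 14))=2633 / 4650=0.57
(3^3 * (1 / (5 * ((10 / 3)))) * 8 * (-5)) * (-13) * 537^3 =652245692436 / 5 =130449138487.20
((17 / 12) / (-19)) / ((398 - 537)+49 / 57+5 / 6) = 17 / 31306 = 0.00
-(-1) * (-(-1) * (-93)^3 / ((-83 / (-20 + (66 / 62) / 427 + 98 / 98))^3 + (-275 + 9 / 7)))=29845865418750466659000 / 7061812635260769341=4226.37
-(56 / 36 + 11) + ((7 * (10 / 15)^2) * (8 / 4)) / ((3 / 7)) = 53 / 27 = 1.96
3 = 3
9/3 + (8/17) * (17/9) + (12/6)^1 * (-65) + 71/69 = -25892/207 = -125.08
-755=-755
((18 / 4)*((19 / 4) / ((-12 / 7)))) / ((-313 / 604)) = 60249 / 2504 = 24.06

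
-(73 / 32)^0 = -1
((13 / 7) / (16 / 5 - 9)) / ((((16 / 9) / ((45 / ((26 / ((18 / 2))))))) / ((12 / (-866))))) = 54675 / 1406384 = 0.04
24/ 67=0.36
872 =872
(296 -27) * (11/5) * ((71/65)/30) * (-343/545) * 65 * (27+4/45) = -87841782413/3678750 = -23878.16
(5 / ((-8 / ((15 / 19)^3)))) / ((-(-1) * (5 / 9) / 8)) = -30375 / 6859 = -4.43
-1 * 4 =-4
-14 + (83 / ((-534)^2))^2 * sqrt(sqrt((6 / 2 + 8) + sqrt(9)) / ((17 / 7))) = -14 + 6889 * sqrt(17) * 2^(1 / 4) * 7^(3 / 4) / 1382337053712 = -14.00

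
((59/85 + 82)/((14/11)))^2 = 5978227761/1416100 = 4221.61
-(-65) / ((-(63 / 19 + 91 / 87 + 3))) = -107445 / 12169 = -8.83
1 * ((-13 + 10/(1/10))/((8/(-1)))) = -87/8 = -10.88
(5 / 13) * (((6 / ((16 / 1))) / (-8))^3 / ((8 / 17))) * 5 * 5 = -57375 / 27262976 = -0.00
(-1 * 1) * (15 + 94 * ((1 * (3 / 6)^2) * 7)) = -359 / 2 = -179.50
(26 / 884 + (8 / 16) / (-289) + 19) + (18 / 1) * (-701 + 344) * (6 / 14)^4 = -19603305 / 99127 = -197.76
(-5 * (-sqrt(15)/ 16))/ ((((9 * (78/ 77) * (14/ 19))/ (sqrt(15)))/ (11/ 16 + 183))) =128.17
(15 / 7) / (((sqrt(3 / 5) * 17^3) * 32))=5 * sqrt(15) / 1100512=0.00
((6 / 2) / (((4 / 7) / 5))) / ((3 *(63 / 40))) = 50 / 9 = 5.56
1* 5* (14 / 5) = 14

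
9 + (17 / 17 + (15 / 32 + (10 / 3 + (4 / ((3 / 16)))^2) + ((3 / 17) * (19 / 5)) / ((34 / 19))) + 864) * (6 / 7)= 1144.10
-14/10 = -7/5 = -1.40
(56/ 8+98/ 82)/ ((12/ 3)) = 84/ 41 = 2.05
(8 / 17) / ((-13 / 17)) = -8 / 13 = -0.62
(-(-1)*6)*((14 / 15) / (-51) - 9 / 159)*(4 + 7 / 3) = -115406 / 40545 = -2.85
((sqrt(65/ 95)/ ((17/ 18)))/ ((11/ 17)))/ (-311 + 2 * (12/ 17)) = -0.00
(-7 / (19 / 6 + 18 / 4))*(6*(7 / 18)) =-49 / 23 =-2.13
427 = 427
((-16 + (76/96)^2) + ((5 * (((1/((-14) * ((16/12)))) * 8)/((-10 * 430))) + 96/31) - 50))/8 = -1673560153/214986240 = -7.78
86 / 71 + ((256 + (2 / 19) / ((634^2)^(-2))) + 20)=22942745256870 / 1349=17007224059.95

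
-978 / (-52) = 489 / 26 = 18.81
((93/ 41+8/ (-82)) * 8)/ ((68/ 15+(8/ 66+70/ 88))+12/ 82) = 14240/ 4589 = 3.10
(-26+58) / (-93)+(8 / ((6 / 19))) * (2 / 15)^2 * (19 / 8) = 15182 / 20925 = 0.73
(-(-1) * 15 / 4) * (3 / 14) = 45 / 56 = 0.80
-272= -272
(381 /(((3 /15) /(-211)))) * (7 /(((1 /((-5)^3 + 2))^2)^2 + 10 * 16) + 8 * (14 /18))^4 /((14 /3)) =-348212015658982000750709541631089728150327940953348855 /2622522589135949333988817015825287918422336178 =-132777508.61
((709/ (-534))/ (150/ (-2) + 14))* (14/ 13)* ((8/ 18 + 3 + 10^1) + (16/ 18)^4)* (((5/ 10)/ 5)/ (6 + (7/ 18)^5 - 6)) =3.71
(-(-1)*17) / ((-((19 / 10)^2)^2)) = -170000 / 130321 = -1.30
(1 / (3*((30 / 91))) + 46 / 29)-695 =-692.40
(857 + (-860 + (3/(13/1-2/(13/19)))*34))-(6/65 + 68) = -519161/8515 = -60.97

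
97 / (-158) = -97 / 158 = -0.61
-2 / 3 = -0.67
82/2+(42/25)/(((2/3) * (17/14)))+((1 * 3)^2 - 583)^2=140045607/425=329519.08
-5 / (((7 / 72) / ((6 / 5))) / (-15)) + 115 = 7285 / 7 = 1040.71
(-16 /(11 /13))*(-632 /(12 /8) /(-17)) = -262912 /561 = -468.65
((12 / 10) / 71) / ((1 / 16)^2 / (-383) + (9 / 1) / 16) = 588288 / 19578605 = 0.03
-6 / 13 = -0.46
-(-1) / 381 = 1 / 381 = 0.00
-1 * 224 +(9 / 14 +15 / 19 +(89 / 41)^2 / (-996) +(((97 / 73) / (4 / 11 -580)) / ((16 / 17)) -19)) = -100152442625697631 / 414581437124736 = -241.57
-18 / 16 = -1.12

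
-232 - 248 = -480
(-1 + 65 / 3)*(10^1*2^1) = 1240 / 3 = 413.33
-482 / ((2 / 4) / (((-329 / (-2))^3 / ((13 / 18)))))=-5941606603.15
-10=-10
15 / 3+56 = 61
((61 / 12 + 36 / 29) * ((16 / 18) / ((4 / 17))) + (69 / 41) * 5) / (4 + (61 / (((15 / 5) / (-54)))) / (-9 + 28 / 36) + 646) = 1448143 / 35120682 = 0.04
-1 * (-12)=12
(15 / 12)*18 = 45 / 2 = 22.50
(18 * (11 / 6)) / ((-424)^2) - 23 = -4134815 / 179776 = -23.00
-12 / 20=-3 / 5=-0.60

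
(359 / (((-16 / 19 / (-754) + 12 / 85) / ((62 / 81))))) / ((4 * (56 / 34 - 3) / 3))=-115191104015 / 107601912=-1070.53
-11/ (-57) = 0.19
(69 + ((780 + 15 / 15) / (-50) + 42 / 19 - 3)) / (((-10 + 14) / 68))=849337 / 950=894.04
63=63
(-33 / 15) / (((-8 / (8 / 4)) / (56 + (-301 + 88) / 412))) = 251449 / 8240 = 30.52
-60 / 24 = -5 / 2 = -2.50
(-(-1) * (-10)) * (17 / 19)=-170 / 19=-8.95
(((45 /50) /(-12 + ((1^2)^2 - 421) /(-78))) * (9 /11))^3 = -1167575877 /846590536000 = -0.00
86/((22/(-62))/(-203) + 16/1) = 5.37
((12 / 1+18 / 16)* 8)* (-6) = -630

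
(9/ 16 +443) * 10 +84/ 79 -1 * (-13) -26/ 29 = 81537455/ 18328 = 4448.79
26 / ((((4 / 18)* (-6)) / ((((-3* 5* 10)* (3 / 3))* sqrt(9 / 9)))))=2925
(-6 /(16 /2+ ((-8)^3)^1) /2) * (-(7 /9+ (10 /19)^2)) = -0.01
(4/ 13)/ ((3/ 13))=1.33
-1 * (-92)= 92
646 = 646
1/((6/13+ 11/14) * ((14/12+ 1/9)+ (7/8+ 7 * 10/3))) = 13104/416545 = 0.03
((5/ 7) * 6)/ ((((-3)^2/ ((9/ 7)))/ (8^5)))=983040/ 49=20062.04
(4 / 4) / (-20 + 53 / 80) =-80 / 1547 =-0.05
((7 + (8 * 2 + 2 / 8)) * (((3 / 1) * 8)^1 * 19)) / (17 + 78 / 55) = 583110 / 1013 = 575.63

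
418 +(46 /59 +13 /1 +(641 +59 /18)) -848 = 242197 /1062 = 228.06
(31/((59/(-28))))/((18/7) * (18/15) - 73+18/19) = 577220/2705917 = 0.21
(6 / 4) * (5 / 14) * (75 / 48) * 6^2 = 3375 / 112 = 30.13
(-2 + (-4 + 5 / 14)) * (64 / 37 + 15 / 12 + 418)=-4922095 / 2072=-2375.53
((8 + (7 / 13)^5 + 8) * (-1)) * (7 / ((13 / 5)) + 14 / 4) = -959156695 / 9653618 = -99.36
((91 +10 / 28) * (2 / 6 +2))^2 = 1635841 / 36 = 45440.03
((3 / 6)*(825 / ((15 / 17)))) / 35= 187 / 14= 13.36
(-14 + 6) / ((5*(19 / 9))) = -72 / 95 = -0.76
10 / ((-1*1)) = -10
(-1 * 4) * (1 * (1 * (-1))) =4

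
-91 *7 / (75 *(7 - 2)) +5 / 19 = -10228 / 7125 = -1.44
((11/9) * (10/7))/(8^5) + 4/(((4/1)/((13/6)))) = 2236471/1032192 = 2.17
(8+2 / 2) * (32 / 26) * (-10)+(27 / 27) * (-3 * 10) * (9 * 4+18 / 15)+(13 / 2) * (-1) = -32065 / 26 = -1233.27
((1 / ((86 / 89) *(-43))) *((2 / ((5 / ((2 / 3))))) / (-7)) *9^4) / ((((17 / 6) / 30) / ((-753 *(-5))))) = 52763824440 / 220031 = 239801.78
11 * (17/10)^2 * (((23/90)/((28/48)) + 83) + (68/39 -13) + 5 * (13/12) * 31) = 1389156241/182000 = 7632.73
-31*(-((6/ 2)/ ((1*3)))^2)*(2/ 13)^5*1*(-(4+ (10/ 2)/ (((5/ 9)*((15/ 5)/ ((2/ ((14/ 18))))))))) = -81344/ 2599051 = -0.03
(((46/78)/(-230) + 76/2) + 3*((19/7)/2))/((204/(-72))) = -114848/7735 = -14.85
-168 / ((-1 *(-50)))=-84 / 25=-3.36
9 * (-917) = -8253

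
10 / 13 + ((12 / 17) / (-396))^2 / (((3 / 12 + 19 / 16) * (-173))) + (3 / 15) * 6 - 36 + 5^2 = -735085343273 / 81397865835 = -9.03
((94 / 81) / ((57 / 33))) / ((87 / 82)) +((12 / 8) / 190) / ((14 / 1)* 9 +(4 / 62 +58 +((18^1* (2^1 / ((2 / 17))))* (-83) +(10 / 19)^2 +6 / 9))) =1435419048751447 / 2266743616163640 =0.63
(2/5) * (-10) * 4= -16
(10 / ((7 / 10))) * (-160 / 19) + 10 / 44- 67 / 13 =-4763397 / 38038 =-125.23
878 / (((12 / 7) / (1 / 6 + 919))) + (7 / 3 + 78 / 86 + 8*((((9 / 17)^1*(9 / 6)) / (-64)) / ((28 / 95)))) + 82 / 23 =31913708966071 / 67790016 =470773.00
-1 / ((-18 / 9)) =1 / 2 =0.50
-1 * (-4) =4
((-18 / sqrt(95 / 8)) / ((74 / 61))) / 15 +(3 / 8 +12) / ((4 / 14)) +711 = 12069 / 16- 366 * sqrt(190) / 17575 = 754.03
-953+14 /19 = -18093 /19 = -952.26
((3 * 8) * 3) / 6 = 12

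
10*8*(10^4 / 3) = 800000 / 3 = 266666.67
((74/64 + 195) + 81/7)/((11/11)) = 46531/224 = 207.73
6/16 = 3/8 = 0.38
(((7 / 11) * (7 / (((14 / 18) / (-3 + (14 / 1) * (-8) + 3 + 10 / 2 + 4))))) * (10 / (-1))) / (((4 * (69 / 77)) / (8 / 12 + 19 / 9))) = 4571.56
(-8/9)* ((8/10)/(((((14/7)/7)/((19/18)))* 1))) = -1064/405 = -2.63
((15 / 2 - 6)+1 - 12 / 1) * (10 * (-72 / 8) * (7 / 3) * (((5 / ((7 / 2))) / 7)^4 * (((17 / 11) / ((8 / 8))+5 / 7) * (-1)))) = -495900000 / 63412811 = -7.82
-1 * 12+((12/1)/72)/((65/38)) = -2321/195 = -11.90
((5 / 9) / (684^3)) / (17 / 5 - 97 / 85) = 425 / 552983334912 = 0.00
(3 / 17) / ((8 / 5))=0.11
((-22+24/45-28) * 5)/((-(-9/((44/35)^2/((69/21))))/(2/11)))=-2.40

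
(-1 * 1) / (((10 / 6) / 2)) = -6 / 5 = -1.20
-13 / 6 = -2.17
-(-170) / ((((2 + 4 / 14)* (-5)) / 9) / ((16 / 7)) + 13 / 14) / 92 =5355 / 1081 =4.95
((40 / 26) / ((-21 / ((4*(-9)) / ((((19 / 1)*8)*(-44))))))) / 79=-15 / 3005002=-0.00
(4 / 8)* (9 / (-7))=-9 / 14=-0.64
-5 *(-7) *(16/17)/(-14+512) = 280/4233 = 0.07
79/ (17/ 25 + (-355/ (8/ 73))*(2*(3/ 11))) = -0.04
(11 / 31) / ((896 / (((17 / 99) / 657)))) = 17 / 164239488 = 0.00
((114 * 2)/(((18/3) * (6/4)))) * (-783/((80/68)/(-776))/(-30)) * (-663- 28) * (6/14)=22602308724/175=129156049.85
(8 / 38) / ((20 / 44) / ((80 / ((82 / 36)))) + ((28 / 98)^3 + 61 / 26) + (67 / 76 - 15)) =-56504448 / 3149897407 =-0.02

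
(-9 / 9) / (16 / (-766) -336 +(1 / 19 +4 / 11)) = 80047 / 26864143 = 0.00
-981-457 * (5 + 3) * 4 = -15605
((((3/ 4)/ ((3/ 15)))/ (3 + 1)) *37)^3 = 170953875/ 4096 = 41736.79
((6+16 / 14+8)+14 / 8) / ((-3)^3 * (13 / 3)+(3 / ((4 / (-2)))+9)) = -473 / 3066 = -0.15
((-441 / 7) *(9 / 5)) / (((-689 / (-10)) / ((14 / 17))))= -15876 / 11713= -1.36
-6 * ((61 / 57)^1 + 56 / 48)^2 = -21675 / 722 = -30.02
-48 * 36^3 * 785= -1757998080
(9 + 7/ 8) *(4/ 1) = 79/ 2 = 39.50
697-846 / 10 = 3062 / 5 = 612.40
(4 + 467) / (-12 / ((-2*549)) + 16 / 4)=117.43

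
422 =422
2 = 2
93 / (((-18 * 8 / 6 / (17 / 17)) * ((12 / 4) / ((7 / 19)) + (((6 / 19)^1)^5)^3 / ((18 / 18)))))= -3294304565482831230883 / 6922593951953267160600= -0.48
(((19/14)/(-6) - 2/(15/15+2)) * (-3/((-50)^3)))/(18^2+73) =-3/55580000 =-0.00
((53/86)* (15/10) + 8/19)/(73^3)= 4397/1271307556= 0.00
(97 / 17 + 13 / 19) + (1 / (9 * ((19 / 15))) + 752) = 734965 / 969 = 758.48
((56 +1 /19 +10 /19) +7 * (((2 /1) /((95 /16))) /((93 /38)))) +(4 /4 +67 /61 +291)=188972572 /538935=350.64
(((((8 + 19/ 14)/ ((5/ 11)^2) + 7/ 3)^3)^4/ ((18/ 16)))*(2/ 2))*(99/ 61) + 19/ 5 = 2687481106963571917526381967313321977118033034479176045851/ 13693404485918734771728515625000000000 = 196260988983942960085.07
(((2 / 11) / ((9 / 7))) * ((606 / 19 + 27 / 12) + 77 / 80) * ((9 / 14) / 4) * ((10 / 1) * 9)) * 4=480267 / 1672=287.24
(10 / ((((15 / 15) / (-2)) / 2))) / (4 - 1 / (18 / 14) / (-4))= -1440 / 151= -9.54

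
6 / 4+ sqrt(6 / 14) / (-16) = 3 / 2-sqrt(21) / 112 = 1.46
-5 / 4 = -1.25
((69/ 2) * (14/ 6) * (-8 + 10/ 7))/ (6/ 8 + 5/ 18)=-19044/ 37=-514.70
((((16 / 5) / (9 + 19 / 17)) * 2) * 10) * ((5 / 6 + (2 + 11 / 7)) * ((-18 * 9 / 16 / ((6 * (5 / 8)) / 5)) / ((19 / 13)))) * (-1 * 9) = 13246740 / 5719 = 2316.27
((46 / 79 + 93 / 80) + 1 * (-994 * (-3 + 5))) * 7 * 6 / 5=-263615793 / 15800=-16684.54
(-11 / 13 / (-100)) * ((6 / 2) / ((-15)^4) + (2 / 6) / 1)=30943 / 10968750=0.00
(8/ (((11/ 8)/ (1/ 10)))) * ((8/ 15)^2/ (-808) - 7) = -5090656/ 1249875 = -4.07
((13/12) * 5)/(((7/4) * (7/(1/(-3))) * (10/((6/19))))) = -13/2793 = -0.00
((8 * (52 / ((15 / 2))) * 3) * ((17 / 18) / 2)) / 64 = 221 / 180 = 1.23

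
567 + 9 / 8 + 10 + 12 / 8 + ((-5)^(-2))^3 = 579.63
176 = 176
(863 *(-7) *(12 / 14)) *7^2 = -253722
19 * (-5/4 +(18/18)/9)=-779/36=-21.64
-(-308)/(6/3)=154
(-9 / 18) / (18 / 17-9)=17 / 270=0.06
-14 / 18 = -7 / 9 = -0.78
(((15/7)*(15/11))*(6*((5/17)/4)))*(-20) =-25.78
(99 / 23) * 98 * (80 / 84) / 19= 9240 / 437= 21.14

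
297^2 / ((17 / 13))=1146717 / 17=67453.94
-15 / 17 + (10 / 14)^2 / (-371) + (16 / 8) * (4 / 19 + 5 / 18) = 4908371 / 52846353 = 0.09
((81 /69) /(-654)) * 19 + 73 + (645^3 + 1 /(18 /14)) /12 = 3027243880939 /135378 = 22361416.78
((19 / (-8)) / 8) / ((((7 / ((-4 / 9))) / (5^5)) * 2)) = 29.45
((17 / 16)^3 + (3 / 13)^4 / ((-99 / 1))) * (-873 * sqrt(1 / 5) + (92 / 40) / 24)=35500160957 / 308842659840 - 1347462631107 * sqrt(5) / 6434222080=-468.17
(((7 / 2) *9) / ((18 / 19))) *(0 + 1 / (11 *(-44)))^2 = 133 / 937024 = 0.00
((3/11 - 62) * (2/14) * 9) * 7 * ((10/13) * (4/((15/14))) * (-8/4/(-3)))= -152096/143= -1063.61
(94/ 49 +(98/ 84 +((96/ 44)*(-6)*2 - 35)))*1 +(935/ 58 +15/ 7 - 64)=-4869052/ 46893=-103.83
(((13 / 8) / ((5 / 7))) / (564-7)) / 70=13 / 222800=0.00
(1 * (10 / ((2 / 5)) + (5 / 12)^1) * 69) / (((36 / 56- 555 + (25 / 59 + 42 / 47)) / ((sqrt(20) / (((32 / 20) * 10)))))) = -136168165 * sqrt(5) / 343521776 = -0.89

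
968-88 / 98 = 47388 / 49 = 967.10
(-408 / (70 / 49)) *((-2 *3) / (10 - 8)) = 4284 / 5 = 856.80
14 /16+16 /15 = 233 /120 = 1.94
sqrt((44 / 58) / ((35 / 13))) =sqrt(290290) / 1015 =0.53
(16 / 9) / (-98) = -8 / 441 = -0.02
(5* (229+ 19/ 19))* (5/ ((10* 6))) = 575/ 6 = 95.83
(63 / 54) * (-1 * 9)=-21 / 2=-10.50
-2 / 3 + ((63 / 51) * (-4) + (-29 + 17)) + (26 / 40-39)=-57077 / 1020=-55.96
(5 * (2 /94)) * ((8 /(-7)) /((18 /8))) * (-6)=320 /987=0.32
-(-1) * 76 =76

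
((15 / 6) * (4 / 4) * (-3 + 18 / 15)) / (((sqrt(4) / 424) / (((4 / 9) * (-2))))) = 848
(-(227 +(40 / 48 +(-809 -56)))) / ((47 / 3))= 3823 / 94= 40.67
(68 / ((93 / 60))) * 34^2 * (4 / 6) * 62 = 6288640 / 3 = 2096213.33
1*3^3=27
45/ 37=1.22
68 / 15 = 4.53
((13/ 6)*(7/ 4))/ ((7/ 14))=91/ 12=7.58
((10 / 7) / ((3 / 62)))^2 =384400 / 441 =871.66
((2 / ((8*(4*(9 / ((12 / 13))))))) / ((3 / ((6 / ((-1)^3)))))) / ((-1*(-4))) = -1 / 312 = -0.00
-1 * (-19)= 19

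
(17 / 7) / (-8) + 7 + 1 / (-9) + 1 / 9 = 375 / 56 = 6.70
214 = 214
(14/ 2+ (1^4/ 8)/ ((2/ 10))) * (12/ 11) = 183/ 22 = 8.32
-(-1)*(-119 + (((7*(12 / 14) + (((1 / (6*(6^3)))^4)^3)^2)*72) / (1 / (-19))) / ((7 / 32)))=-8235728312552922634381679865627903903968457735914019161714601539666293892245 / 218795085137787377995558672503957764186661318504370710473690403689201664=-37641.29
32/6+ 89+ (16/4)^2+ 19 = 388/3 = 129.33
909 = 909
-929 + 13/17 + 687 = -4101/17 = -241.24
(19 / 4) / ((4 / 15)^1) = 285 / 16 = 17.81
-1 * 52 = -52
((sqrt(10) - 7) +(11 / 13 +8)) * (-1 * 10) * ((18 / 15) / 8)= -7.51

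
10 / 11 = 0.91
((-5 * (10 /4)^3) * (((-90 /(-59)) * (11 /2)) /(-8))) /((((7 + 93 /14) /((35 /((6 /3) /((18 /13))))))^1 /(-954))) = -325395984375 /2343952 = -138823.66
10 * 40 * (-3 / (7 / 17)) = -20400 / 7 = -2914.29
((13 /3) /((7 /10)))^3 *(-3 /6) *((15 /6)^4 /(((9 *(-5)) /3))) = 34328125 /111132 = 308.90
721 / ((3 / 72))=17304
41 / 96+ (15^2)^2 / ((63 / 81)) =43740287 / 672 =65089.71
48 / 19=2.53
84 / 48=7 / 4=1.75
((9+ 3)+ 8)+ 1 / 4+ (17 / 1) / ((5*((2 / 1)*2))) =211 / 10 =21.10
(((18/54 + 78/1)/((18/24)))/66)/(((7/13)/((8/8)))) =6110/2079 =2.94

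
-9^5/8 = -59049/8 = -7381.12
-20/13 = -1.54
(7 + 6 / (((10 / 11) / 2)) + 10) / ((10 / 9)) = 1359 / 50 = 27.18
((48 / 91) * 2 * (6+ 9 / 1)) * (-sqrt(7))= -1440 * sqrt(7) / 91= -41.87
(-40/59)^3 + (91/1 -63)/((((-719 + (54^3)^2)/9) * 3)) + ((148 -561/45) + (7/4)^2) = 169006119263729798269/1222164945454483920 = 138.28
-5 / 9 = -0.56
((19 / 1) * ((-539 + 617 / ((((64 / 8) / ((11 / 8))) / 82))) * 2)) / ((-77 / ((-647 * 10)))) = 1458502985 / 56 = 26044696.16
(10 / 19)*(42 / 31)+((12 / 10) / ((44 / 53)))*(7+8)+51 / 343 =100197057 / 4444594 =22.54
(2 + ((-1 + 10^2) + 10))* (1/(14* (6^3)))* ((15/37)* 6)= 5/56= 0.09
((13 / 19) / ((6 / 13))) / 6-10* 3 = -20351 / 684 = -29.75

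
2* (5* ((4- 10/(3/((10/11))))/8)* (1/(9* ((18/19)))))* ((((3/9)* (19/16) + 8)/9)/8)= 38285/2309472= 0.02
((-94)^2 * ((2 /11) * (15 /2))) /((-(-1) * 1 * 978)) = 22090 /1793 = 12.32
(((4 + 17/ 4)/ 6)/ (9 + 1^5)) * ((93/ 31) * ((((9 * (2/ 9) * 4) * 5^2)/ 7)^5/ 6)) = 22000000000/ 16807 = 1308978.40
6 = 6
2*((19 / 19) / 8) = 1 / 4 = 0.25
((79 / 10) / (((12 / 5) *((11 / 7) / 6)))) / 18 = 553 / 792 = 0.70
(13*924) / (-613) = -12012 / 613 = -19.60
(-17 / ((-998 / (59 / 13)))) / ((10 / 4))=1003 / 32435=0.03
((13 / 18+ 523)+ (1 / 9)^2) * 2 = 84845 / 81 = 1047.47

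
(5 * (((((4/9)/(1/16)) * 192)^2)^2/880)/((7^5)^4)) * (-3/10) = -8796093022208/118491515451953821485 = -0.00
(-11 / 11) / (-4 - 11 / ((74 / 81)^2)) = 5476 / 94075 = 0.06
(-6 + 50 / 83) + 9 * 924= 689780 / 83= 8310.60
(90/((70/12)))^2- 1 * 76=7940/49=162.04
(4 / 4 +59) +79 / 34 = 2119 / 34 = 62.32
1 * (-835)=-835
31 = 31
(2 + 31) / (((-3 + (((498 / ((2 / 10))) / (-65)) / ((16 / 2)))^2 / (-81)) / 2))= -1606176 / 79897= -20.10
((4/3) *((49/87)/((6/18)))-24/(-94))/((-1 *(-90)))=5128/184005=0.03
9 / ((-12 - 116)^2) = 9 / 16384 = 0.00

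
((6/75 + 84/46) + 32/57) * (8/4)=161744/32775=4.93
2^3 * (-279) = -2232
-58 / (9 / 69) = -1334 / 3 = -444.67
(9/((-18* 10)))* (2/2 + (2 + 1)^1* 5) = -4/5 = -0.80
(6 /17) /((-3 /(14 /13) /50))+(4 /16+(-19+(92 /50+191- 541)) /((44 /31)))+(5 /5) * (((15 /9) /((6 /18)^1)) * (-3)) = -34005527 /121550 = -279.77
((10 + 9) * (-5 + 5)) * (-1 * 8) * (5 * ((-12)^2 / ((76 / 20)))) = 0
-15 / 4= -3.75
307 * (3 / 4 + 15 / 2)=10131 / 4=2532.75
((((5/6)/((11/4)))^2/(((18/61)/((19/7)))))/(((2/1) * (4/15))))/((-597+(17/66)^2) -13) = -144875/55794291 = -0.00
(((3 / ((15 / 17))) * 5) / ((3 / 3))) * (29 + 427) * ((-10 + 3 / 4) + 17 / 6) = -49742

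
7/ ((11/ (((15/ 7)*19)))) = 285/ 11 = 25.91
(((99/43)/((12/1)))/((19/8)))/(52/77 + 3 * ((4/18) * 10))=7623/692816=0.01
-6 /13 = -0.46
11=11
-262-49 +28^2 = 473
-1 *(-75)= 75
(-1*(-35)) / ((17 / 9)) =315 / 17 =18.53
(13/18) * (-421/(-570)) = 5473/10260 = 0.53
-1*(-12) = 12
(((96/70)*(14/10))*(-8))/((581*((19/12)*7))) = -4608/1931825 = -0.00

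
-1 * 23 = -23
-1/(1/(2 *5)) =-10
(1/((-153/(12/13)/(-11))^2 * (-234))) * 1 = -968/51429573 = -0.00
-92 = -92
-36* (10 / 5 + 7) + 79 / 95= -30701 / 95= -323.17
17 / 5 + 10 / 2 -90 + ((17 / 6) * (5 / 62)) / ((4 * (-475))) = -11534993 / 141360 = -81.60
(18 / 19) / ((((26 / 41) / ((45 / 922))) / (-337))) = -5595885 / 227734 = -24.57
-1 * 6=-6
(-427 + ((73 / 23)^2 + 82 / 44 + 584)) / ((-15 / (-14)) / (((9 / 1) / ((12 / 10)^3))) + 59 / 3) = 1032198825 / 121419254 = 8.50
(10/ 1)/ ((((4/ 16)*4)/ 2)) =20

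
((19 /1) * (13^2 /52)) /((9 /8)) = 54.89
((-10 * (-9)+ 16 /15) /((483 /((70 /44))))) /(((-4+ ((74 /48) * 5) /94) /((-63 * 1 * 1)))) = 10785936 /2236267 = 4.82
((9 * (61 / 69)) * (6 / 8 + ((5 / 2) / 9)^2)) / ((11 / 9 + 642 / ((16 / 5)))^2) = 784704 / 4857786047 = 0.00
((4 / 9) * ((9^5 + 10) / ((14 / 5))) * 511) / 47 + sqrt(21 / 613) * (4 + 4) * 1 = 8 * sqrt(12873) / 613 + 43113070 / 423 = 101923.63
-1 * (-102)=102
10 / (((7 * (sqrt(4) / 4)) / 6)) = 120 / 7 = 17.14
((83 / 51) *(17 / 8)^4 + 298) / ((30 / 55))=44765633 / 73728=607.17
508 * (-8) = -4064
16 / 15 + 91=1381 / 15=92.07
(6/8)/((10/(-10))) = -3/4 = -0.75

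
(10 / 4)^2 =25 / 4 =6.25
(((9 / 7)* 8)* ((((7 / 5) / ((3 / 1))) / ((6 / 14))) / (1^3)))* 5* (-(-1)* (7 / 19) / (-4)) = -5.16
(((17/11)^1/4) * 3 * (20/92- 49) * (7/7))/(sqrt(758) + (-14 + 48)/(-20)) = -130050 * sqrt(758)/1736753- 221085/1736753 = -2.19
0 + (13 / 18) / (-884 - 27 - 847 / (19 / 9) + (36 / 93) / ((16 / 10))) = -7657 / 13909491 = -0.00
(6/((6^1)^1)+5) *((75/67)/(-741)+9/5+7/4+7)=10474017/165490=63.29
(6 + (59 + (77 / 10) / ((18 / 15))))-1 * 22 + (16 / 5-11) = 2497 / 60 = 41.62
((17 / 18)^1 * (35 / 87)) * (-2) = -595 / 783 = -0.76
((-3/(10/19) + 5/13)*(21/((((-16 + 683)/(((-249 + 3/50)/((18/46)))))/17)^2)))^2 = 861232433.27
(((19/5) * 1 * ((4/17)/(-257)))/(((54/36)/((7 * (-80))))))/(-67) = -0.02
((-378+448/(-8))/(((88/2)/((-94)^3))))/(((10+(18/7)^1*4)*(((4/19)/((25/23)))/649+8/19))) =631391787775/658738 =958486.97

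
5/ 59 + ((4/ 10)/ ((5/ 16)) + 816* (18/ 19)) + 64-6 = 23328497/ 28025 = 832.42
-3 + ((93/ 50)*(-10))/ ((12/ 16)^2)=-541/ 15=-36.07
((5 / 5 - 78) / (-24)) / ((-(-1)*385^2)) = 1 / 46200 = 0.00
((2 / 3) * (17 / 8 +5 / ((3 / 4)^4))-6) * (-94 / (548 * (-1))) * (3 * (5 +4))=271895 / 9864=27.56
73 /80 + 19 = 1593 /80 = 19.91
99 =99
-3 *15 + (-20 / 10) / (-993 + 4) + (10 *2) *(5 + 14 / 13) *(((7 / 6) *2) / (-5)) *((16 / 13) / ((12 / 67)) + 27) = -2957598491 / 1504269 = -1966.14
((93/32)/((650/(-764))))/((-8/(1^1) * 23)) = 17763/956800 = 0.02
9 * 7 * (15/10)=189/2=94.50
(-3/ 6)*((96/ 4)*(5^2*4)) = -1200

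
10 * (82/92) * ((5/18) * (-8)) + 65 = 9355/207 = 45.19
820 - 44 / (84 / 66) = 785.43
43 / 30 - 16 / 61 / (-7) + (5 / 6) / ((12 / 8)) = 77873 / 38430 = 2.03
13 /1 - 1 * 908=-895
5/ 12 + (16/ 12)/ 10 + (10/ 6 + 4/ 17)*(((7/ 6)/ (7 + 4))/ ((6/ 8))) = 82699/ 100980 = 0.82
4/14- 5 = -33/7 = -4.71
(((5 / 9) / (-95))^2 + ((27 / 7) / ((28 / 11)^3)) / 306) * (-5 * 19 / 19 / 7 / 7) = -609919445 / 7485819513984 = -0.00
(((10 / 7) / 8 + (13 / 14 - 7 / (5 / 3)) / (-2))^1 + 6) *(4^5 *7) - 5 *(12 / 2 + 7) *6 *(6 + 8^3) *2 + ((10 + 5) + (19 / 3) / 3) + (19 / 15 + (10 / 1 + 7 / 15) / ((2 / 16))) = -15656629 / 45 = -347925.09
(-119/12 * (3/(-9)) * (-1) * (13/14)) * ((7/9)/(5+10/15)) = -91/216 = -0.42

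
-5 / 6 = -0.83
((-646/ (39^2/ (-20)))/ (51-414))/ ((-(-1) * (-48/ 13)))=1615/ 254826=0.01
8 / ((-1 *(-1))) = 8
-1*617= -617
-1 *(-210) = 210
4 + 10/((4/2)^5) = 4.31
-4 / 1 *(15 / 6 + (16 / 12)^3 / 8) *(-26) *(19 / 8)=37297 / 54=690.69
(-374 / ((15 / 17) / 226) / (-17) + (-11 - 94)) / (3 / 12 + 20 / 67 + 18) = 22230332 / 74565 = 298.13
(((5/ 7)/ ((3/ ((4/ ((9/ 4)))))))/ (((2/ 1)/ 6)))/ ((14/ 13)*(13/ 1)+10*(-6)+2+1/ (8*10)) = -6400/ 221697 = -0.03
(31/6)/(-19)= -31/114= -0.27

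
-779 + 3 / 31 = -778.90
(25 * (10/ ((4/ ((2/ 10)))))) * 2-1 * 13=12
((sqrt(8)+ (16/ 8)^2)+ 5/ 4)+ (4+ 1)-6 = 2* sqrt(2)+ 17/ 4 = 7.08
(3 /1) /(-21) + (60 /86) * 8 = 1637 /301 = 5.44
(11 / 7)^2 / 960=121 / 47040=0.00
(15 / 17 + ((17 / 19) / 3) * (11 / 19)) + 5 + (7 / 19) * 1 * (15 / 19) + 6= 227300 / 18411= 12.35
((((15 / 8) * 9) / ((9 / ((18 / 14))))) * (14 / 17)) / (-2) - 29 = -4079 / 136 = -29.99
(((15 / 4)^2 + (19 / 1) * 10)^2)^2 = 113640397050625 / 65536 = 1734014847.57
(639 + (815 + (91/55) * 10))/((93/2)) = 31.62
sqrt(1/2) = sqrt(2)/2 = 0.71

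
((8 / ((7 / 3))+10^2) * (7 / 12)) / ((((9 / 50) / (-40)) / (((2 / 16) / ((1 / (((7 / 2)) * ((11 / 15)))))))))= -348425 / 81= -4301.54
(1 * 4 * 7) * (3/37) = 84/37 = 2.27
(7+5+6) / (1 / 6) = 108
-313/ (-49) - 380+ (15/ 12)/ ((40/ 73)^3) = -918256567/ 2508800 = -366.01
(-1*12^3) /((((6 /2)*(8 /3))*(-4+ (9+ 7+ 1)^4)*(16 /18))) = -81 /27839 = -0.00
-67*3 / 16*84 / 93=-1407 / 124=-11.35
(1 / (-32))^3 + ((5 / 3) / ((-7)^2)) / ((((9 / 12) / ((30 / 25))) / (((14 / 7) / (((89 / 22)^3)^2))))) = -13612526662915 / 2393907192504877056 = -0.00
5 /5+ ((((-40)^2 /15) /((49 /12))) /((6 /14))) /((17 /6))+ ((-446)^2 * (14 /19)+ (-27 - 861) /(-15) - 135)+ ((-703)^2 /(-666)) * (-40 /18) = 135675805996 /915705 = 148165.41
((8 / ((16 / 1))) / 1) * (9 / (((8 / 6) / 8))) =27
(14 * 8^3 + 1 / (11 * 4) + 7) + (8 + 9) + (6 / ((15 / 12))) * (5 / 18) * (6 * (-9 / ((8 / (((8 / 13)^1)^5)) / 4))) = 117443394045 / 16336892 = 7188.85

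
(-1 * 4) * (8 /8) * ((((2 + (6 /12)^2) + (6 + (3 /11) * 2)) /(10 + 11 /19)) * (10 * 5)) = -122550 /737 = -166.28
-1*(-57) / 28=57 / 28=2.04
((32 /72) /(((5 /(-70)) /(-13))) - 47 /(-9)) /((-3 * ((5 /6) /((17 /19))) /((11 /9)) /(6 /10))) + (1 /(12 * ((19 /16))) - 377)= -204959 /513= -399.53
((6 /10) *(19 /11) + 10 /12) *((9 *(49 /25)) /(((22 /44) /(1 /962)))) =90699 /1322750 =0.07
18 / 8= 9 / 4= 2.25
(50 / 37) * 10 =500 / 37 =13.51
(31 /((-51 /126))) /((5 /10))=-2604 /17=-153.18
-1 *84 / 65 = -84 / 65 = -1.29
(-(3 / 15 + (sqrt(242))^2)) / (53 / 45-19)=10899 / 802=13.59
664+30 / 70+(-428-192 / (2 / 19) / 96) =1522 / 7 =217.43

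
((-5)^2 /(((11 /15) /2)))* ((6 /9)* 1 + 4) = 3500 /11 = 318.18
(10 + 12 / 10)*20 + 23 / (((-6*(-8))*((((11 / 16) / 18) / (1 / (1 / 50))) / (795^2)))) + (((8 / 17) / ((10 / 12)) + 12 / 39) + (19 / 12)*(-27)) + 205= 19275517271891 / 48620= 396452432.58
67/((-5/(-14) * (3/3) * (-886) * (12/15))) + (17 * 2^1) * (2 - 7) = -301709/1772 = -170.26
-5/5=-1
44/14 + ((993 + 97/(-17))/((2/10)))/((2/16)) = 4699894/119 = 39494.91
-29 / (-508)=29 / 508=0.06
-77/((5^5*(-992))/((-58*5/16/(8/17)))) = -37961/39680000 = -0.00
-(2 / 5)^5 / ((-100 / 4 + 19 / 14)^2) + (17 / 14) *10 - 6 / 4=10.64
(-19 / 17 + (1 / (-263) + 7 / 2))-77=-667265 / 8942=-74.62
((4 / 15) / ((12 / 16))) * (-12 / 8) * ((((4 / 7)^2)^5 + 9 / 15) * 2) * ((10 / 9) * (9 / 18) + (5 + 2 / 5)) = -3656243072576 / 953353965375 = -3.84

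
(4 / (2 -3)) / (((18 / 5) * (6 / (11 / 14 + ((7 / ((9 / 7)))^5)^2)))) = -5585458832605982125 / 1318004503578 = -4237814.68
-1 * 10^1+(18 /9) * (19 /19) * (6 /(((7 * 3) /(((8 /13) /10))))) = -4534 /455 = -9.96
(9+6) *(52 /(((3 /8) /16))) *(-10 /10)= -33280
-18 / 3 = -6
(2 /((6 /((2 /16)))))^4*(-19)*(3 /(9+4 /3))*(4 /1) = -19 /285696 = -0.00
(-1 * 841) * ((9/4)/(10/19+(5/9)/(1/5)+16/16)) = -439.64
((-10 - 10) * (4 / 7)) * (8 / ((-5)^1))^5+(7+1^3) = 127.84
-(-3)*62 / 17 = 186 / 17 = 10.94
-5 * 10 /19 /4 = -25 /38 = -0.66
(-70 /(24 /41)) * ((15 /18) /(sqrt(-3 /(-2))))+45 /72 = 5 /8 - 7175 * sqrt(6) /216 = -80.74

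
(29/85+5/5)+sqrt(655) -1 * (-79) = sqrt(655)+6829/85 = 105.93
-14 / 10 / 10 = -7 / 50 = -0.14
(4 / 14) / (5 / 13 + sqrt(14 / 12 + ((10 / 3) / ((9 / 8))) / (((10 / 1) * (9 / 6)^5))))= -1705860 / 16419893 + 27378 * sqrt(31642) / 16419893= 0.19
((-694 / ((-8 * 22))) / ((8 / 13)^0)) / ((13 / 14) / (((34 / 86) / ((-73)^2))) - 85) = 41293 / 130181964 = 0.00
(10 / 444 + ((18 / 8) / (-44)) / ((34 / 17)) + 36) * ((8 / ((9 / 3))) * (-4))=-383.97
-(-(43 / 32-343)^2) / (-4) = -119530489 / 4096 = -29182.25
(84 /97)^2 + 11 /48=442187 /451632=0.98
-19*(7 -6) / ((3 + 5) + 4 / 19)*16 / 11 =-3.37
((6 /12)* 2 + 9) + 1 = 11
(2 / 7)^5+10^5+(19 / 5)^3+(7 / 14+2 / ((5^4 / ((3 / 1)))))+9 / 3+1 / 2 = 1051056034407 / 10504375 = 100058.88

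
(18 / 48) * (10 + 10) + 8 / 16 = 8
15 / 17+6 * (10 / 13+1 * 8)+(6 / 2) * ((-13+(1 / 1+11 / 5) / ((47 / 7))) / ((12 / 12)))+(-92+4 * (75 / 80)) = -15024271 / 207740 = -72.32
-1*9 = -9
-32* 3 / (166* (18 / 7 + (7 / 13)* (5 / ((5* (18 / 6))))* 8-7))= 13104 / 67811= 0.19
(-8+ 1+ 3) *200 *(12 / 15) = -640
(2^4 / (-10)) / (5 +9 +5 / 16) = -128 / 1145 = -0.11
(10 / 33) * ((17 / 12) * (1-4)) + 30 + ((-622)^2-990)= 385922.71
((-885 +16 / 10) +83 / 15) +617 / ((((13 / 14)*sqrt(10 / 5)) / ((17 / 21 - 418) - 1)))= -5418494*sqrt(2) / 39 - 13168 / 15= -197362.68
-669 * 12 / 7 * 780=-6261840 / 7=-894548.57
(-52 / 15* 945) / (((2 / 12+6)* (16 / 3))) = -7371 / 74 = -99.61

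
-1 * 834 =-834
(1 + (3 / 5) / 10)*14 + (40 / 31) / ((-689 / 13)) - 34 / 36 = 10255679 / 739350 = 13.87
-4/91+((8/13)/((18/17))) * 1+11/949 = 32813/59787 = 0.55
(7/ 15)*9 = 21/ 5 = 4.20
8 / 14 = 0.57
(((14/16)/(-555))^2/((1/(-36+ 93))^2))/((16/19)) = 336091/35046400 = 0.01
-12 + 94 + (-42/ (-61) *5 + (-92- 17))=-1437/ 61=-23.56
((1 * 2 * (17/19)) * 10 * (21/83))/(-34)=-210/1577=-0.13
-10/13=-0.77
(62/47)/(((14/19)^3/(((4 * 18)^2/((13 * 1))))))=275567184/209573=1314.90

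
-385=-385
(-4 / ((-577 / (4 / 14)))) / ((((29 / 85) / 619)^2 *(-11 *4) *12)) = -2768338225 / 224188734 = -12.35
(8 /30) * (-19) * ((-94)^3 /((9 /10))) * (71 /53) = 8963662528 /1431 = 6263915.11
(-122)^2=14884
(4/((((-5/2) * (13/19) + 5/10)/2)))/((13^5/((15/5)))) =-456/8539739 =-0.00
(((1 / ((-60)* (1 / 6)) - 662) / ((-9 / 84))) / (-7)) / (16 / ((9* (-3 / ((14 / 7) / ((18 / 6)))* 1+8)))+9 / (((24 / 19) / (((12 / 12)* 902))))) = -1112328 / 8098345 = -0.14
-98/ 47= -2.09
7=7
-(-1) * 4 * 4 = 16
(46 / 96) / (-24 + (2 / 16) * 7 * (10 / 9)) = -69 / 3316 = -0.02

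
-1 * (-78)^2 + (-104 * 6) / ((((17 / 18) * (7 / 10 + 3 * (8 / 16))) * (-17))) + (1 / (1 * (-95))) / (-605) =-100763476811 / 16610275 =-6066.33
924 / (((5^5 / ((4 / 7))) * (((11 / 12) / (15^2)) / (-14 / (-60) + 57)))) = 1483488 / 625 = 2373.58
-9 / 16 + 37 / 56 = 11 / 112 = 0.10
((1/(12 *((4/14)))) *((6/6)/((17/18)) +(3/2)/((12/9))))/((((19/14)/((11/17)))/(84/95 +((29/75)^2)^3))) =17794949043496471/66020695312500000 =0.27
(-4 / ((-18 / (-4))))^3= -512 / 729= -0.70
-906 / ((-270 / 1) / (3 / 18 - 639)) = -578783 / 270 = -2143.64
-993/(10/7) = -6951/10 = -695.10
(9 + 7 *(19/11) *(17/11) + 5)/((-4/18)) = -35595/242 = -147.09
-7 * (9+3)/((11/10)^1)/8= -105/11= -9.55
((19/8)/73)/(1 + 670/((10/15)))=19/587504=0.00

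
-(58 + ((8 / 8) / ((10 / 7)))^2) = -5849 / 100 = -58.49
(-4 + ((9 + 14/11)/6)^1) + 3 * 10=1829/66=27.71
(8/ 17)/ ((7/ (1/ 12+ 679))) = 16298/ 357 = 45.65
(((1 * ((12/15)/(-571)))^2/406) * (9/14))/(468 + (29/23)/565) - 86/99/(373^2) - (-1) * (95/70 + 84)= 33127083186796030780025323/388099747732120817521590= 85.36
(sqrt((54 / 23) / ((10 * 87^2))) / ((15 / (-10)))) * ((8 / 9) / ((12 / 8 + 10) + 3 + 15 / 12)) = -64 * sqrt(345) / 5672835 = -0.00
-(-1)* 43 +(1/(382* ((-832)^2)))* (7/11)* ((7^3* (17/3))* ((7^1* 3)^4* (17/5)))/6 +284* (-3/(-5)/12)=1678785089257/29087252480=57.72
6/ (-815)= -6/ 815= -0.01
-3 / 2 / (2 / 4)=-3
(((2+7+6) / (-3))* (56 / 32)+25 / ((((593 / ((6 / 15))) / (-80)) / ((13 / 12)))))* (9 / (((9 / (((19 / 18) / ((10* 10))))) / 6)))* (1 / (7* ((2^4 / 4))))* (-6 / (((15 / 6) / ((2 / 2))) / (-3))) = -276127 / 1660400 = -0.17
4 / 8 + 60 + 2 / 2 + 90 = 303 / 2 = 151.50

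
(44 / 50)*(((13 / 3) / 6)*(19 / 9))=2717 / 2025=1.34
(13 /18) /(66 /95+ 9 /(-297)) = 13585 /12498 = 1.09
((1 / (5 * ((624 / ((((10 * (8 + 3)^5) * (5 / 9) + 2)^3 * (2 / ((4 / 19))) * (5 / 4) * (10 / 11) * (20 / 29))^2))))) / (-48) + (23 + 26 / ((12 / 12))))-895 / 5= -1201499691818844565725209103477574474646411210 / 6327356209317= -189889687267747364918638000000000.00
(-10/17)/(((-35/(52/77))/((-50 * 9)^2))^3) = 93406070160000000000/2662043923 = 35088102548.94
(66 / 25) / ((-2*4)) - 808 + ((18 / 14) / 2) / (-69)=-13014263 / 16100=-808.34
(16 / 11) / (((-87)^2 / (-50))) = -800 / 83259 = -0.01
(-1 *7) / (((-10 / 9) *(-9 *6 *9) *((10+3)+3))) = -7 / 8640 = -0.00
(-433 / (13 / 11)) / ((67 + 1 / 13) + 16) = -4763 / 1080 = -4.41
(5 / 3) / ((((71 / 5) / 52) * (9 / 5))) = 6500 / 1917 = 3.39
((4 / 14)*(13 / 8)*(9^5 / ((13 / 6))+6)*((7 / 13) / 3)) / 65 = 29531 / 845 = 34.95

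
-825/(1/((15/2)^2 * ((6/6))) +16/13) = -660.77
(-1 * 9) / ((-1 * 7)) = 9 / 7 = 1.29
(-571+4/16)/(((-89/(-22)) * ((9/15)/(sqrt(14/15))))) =-8371 * sqrt(210)/534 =-227.17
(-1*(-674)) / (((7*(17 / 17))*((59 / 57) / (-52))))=-1997736 / 413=-4837.13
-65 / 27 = -2.41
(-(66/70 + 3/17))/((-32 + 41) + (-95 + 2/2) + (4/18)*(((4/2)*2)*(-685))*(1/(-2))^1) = -5994/1175125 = -0.01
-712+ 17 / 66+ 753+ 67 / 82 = 56927 / 1353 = 42.07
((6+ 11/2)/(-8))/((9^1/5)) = -115/144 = -0.80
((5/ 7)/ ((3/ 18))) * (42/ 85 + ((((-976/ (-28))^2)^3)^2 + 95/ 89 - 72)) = 2021334082224263192291018553099438/ 146593072745791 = 13788742157888221277.04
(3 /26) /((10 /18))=27 /130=0.21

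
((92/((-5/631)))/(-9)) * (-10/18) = -716.69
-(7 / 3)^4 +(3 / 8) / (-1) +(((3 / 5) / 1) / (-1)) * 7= -110863 / 3240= -34.22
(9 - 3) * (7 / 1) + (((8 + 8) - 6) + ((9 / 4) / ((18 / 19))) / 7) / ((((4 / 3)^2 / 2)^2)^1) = 197427 / 3584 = 55.09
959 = 959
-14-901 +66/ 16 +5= -7247/ 8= -905.88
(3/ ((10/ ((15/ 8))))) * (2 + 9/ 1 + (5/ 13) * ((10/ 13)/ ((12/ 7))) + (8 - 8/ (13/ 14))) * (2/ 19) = 32115/ 51376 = 0.63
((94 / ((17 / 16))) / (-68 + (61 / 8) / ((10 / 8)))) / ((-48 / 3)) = 940 / 10523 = 0.09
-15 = -15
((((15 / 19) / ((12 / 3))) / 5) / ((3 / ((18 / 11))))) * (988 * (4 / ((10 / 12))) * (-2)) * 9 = -101088 / 55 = -1837.96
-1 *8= -8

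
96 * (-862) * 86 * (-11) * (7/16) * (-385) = -13185858840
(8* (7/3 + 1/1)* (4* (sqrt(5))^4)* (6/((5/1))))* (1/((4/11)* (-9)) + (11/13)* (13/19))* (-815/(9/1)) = -121924000/1539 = -79222.87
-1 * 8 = -8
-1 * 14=-14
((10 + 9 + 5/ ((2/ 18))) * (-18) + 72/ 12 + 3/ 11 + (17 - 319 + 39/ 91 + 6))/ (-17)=110980/ 1309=84.78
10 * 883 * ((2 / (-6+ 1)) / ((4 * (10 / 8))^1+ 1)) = -1766 / 3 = -588.67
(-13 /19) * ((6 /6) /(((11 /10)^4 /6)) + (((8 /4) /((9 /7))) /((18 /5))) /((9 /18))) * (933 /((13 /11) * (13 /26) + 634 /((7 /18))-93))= -2.06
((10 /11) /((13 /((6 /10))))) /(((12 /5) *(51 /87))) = 145 /4862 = 0.03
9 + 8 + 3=20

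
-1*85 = -85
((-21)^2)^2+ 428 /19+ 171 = 3698816 /19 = 194674.53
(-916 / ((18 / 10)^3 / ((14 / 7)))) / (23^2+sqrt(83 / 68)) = -1647517600 / 2774443509+91600*sqrt(1411) / 2774443509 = -0.59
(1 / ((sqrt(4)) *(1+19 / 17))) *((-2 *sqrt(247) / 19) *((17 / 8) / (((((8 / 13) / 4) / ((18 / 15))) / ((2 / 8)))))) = -3757 *sqrt(247) / 36480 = -1.62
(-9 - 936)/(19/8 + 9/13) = -98280/319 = -308.09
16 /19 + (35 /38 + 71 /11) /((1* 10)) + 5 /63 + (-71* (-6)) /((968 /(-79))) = -23975954 /724185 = -33.11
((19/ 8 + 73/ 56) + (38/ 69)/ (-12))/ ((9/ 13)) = 273715/ 52164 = 5.25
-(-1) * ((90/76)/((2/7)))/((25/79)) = 4977/380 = 13.10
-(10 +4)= -14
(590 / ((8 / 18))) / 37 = 2655 / 74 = 35.88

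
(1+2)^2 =9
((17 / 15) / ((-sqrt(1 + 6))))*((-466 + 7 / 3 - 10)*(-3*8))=-27608*sqrt(7) / 15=-4869.59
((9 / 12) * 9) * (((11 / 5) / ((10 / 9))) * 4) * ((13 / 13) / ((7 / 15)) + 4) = 114939 / 350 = 328.40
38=38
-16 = -16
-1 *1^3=-1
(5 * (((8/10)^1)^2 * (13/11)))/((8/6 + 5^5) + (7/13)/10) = 16224/13412201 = 0.00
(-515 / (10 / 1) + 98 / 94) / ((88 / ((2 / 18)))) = -527 / 8272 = -0.06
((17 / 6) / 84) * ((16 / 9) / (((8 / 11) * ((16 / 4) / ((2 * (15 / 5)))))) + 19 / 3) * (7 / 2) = 85 / 72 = 1.18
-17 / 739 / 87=-17 / 64293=-0.00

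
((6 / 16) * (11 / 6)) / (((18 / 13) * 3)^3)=24167 / 2519424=0.01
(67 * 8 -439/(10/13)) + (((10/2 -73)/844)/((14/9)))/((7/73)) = -1821739/51695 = -35.24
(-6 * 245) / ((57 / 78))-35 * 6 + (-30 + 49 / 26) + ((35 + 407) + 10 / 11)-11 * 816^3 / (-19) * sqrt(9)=5128018907177 / 5434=943691370.48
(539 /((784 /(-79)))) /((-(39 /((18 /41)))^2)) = 7821 /1136356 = 0.01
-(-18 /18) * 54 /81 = 2 /3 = 0.67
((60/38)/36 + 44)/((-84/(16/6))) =-5021/3591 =-1.40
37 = 37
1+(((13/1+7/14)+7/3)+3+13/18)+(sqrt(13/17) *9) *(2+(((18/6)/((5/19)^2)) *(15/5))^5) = 291768389598.00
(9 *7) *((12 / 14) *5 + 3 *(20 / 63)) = 330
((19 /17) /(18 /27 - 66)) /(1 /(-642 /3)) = 6099 /1666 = 3.66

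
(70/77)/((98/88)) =40/49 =0.82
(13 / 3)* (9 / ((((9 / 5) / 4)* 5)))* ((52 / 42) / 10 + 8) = 44356 / 315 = 140.81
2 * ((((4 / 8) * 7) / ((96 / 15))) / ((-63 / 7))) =-35 / 288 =-0.12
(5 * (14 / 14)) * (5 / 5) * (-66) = -330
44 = 44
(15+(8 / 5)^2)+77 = 2364 / 25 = 94.56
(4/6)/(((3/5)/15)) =16.67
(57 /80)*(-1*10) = -57 /8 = -7.12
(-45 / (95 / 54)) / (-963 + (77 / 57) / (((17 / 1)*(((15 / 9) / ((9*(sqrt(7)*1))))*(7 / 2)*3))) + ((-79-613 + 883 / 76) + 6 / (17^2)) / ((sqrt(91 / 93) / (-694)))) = -127813140 / (-4811928030 + 204204*sqrt(7) + 25926877075*sqrt(8463)) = -0.00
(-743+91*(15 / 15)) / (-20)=163 / 5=32.60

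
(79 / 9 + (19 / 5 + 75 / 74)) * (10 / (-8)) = -45259 / 2664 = -16.99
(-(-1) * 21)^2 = 441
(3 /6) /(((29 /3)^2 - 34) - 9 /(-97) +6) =873 /114428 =0.01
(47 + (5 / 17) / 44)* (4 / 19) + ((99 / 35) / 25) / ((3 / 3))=31117622 / 3108875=10.01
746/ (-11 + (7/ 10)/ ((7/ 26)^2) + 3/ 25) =-610.05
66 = 66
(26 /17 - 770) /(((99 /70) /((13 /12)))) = -2972060 /5049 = -588.64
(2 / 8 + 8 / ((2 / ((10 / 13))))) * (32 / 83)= 1384 / 1079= 1.28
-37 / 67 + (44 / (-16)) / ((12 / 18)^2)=-7225 / 1072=-6.74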